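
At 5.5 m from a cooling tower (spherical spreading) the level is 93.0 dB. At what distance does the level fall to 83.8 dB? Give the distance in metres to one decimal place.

15.9 m

For a point source L₁ − L₂ = 20·log₁₀(r₂/r₁), so r₂ = r₁·10^((L₁−L₂)/20).
r₂ = 5.5·10^((93.0−83.8)/20) = 5.5·10^(9.2/20) = 15.86 m.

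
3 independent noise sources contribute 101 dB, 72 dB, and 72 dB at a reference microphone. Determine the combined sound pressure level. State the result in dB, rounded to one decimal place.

101.0 dB

For uncorrelated sources the intensities add, so convert each level to linear form, sum, and take 10·log₁₀ of the total.
Σ 10^(L/10) = 10^(101/10) + 10^(72/10) + 10^(72/10) = 1.262e+10.
L_total = 10·log₁₀(1.262e+10) = 101.01 dB.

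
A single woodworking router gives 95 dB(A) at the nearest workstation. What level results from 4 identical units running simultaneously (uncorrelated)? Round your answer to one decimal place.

N identical incoherent sources raise the level by 10·log₁₀ N.
L_total = 95 + 10·log₁₀(4) = 95 + 6.021 = 101.02 dB(A).

101.0 dB(A)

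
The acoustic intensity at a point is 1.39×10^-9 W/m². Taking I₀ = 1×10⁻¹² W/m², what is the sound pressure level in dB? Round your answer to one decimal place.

31.4 dB

Dividing by I₀ shifts the exponent by 12: I/I₀ = 1.39×10^3.
L = 10·(0.1430 + 3) = 31.43 dB.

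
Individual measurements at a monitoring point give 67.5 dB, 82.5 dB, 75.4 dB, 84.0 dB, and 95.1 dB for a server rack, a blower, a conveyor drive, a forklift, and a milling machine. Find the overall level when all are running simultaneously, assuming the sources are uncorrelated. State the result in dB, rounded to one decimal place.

95.7 dB

For uncorrelated sources the intensities add, so convert each level to linear form, sum, and take 10·log₁₀ of the total.
Σ 10^(L/10) = 10^(67.5/10) + 10^(82.5/10) + 10^(75.4/10) + 10^(84.0/10) + 10^(95.1/10) = 3.705e+09.
L_total = 10·log₁₀(3.705e+09) = 95.69 dB.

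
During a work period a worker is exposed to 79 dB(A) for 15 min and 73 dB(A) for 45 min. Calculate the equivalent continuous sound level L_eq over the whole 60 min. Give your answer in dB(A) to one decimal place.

The energy average is taken in the linear domain: L_eq = 10·log₁₀[(Σ tᵢ·10^(Lᵢ/10))/T], T = 60 min.
Σ tᵢ·10^(Lᵢ/10) = 15·10^(79/10) + 45·10^(73/10) = 2.089e+09.
L_eq = 10·log₁₀(2.089e+09/60) = 75.42 dB(A).

75.4 dB(A)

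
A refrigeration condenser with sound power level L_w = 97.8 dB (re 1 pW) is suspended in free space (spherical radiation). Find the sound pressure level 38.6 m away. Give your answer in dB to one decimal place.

55.1 dB

L_p = L_w − 10·log₁₀(4π·r²) with r = 38.6 m.
4π·r² = 1.872e+04 m², 10·log₁₀ of that is 42.724 dB.
L_p = 97.8 − 42.724 = 55.08 dB.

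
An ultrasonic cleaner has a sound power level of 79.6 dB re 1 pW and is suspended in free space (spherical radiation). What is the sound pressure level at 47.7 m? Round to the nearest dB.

L_p = L_w − 10·log₁₀(4π·r²) with r = 47.7 m.
4π·r² = 2.859e+04 m², 10·log₁₀ of that is 44.562 dB.
L_p = 79.6 − 44.562 = 35.04 dB.

35 dB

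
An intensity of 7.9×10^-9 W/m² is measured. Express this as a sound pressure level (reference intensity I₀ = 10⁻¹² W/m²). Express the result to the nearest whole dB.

Dividing by I₀ shifts the exponent by 12: I/I₀ = 7.9×10^3.
L = 10·(0.8976 + 3) = 38.98 dB.

39 dB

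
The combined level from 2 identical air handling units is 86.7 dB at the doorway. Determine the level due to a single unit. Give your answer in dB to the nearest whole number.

Dividing the total intensity by 2 lowers the level by 10·log₁₀ 2 = 3.010 dB: L₁ = 86.7 − 3.010.

84 dB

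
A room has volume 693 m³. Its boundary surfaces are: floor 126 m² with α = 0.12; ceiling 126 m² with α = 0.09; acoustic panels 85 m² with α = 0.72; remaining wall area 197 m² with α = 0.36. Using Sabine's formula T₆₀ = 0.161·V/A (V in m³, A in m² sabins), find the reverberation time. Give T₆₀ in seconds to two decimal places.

0.70 s

A = Σ Sᵢαᵢ = 126·0.12 + 126·0.09 + 85·0.72 + 197·0.36 = 158.58 m².
T₆₀ = 0.161 × 693 / 158.58 = 0.704 s.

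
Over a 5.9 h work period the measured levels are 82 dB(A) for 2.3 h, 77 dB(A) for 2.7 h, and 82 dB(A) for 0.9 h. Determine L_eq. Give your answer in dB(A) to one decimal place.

80.4 dB(A)

L_eq = 10·log₁₀[(1/T)·Σ tᵢ·10^(Lᵢ/10)] with T = 5.9 h.
Σ tᵢ·10^(Lᵢ/10) = 2.3·10^(82/10) + 2.7·10^(77/10) + 0.9·10^(82/10) = 6.425e+08.
L_eq = 10·log₁₀(6.425e+08/5.9) = 80.37 dB(A).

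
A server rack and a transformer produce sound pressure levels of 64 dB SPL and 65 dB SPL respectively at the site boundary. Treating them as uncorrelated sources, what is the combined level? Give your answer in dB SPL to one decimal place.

For uncorrelated sources the intensities add, so convert each level to linear form, sum, and take 10·log₁₀ of the total.
Σ 10^(L/10) = 10^(64/10) + 10^(65/10) = 5.674e+06.
L_total = 10·log₁₀(5.674e+06) = 67.54 dB SPL.

67.5 dB SPL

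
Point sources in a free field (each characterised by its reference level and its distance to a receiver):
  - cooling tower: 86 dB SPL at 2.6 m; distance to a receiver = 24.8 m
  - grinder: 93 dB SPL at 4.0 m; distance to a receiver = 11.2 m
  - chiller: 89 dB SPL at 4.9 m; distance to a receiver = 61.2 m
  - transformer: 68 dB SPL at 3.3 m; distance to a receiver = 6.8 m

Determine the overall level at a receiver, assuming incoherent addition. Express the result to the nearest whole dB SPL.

Propagate each source to the receiver with L = L_ref − 20·log₁₀(r/r_ref), then add intensities.
cooling tower: 86 − 20·log₁₀(24.8/2.6) = 86 − 19.59 = 66.41 dB SPL.
grinder: 93 − 20·log₁₀(11.2/4.0) = 93 − 8.94 = 84.06 dB SPL.
chiller: 89 − 20·log₁₀(61.2/4.9) = 89 − 21.93 = 67.07 dB SPL.
transformer: 68 − 20·log₁₀(6.8/3.3) = 68 − 6.28 = 61.72 dB SPL.
Σ 10^(L/10) = 2.655e+08 → L_total = 10·log₁₀(2.655e+08) = 84.24 dB SPL.

84 dB SPL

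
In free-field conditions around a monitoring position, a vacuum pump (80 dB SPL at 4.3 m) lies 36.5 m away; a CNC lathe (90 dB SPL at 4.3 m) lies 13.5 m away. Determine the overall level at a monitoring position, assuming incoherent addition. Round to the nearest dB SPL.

80 dB SPL

Apply inverse-square spreading to bring every level to the receiver, then sum 10^(L/10).
vacuum pump: 80 − 20·log₁₀(36.5/4.3) = 80 − 18.58 = 61.42 dB SPL.
CNC lathe: 90 − 20·log₁₀(13.5/4.3) = 90 − 9.94 = 80.06 dB SPL.
Σ 10^(L/10) = 1.028e+08 → L_total = 10·log₁₀(1.028e+08) = 80.12 dB SPL.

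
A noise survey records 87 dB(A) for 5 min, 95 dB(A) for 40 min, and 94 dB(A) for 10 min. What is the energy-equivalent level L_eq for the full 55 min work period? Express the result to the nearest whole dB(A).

The energy average is taken in the linear domain: L_eq = 10·log₁₀[(Σ tᵢ·10^(Lᵢ/10))/T], T = 55 min.
Σ tᵢ·10^(Lᵢ/10) = 5·10^(87/10) + 40·10^(95/10) + 10·10^(94/10) = 1.541e+11.
L_eq = 10·log₁₀(1.541e+11/55) = 94.47 dB(A).

94 dB(A)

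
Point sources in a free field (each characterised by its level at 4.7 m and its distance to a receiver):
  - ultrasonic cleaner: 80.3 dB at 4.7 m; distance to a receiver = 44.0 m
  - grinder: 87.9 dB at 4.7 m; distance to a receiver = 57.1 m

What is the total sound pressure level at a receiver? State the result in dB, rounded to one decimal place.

Propagate each source to the receiver with L = L_ref − 20·log₁₀(r/r_ref), then add intensities.
ultrasonic cleaner: 80.3 − 20·log₁₀(44.0/4.7) = 80.3 − 19.43 = 60.87 dB.
grinder: 87.9 − 20·log₁₀(57.1/4.7) = 87.9 − 21.69 = 66.21 dB.
Σ 10^(L/10) = 5.400e+06 → L_total = 10·log₁₀(5.400e+06) = 67.32 dB.

67.3 dB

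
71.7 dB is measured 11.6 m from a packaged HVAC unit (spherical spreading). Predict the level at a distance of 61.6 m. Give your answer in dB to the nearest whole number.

57 dB

For a point source, L₂ = L₁ − 20·log₁₀(r₂/r₁).
L₂ = 71.7 − 20·log₁₀(61.6/11.6) = 71.7 − 14.502 = 57.20 dB.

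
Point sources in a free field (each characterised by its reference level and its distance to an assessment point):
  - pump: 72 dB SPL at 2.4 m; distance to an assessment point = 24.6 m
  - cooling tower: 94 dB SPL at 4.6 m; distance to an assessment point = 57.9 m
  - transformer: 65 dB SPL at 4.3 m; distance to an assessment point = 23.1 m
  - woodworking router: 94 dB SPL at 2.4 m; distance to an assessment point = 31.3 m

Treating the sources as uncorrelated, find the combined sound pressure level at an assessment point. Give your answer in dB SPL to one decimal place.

74.9 dB SPL

Propagate each source to the receiver with L = L_ref − 20·log₁₀(r/r_ref), then add intensities.
pump: 72 − 20·log₁₀(24.6/2.4) = 72 − 20.21 = 51.79 dB SPL.
cooling tower: 94 − 20·log₁₀(57.9/4.6) = 94 − 22.00 = 72.00 dB SPL.
transformer: 65 − 20·log₁₀(23.1/4.3) = 65 − 14.60 = 50.40 dB SPL.
woodworking router: 94 − 20·log₁₀(31.3/2.4) = 94 − 22.31 = 71.69 dB SPL.
Σ 10^(L/10) = 3.088e+07 → L_total = 10·log₁₀(3.088e+07) = 74.90 dB SPL.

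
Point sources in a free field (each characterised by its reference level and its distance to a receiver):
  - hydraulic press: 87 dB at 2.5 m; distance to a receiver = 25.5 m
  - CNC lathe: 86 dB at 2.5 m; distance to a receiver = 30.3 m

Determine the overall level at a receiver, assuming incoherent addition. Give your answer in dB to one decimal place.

68.8 dB

First find each source's level at the receiver (point-source: −20·log₁₀(r/r_ref)), then combine on an intensity basis.
hydraulic press: 87 − 20·log₁₀(25.5/2.5) = 87 − 20.17 = 66.83 dB.
CNC lathe: 86 − 20·log₁₀(30.3/2.5) = 86 − 21.67 = 64.33 dB.
Σ 10^(L/10) = 7.527e+06 → L_total = 10·log₁₀(7.527e+06) = 68.77 dB.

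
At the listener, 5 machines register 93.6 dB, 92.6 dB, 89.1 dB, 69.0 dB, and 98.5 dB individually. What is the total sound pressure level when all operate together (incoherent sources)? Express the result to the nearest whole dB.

Incoherent sources combine by intensity addition: L_total = 10·log₁₀(Σ 10^(L_i/10)).
Σ 10^(L/10) = 10^(93.6/10) + 10^(92.6/10) + 10^(89.1/10) + 10^(69.0/10) + 10^(98.5/10) = 1.201e+10.
L_total = 10·log₁₀(1.201e+10) = 100.80 dB.

101 dB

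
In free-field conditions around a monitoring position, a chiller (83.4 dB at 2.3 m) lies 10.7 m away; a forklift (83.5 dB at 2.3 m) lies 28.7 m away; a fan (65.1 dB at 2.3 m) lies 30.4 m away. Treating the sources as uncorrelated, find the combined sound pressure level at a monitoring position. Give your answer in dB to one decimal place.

First find each source's level at the receiver (point-source: −20·log₁₀(r/r_ref)), then combine on an intensity basis.
chiller: 83.4 − 20·log₁₀(10.7/2.3) = 83.4 − 13.35 = 70.05 dB.
forklift: 83.5 − 20·log₁₀(28.7/2.3) = 83.5 − 21.92 = 61.58 dB.
fan: 65.1 − 20·log₁₀(30.4/2.3) = 65.1 − 22.42 = 42.68 dB.
Σ 10^(L/10) = 1.156e+07 → L_total = 10·log₁₀(1.156e+07) = 70.63 dB.

70.6 dB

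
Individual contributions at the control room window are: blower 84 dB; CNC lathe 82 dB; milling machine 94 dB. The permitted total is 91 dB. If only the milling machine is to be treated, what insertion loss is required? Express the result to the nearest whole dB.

5 dB

Fixed contribution from the other sources: Σ 10^(L/10) = 10^(84/10) + 10^(82/10) = 4.097e+08 (86.12 dB).
The limit corresponds to 10^(91/10) = 1.259e+09; subtracting the fixed part leaves 8.492e+08 for the milling machine, i.e. 89.29 dB.
So the milling machine must be reduced from 94 to 89.29 dB: IL = 4.71 dB.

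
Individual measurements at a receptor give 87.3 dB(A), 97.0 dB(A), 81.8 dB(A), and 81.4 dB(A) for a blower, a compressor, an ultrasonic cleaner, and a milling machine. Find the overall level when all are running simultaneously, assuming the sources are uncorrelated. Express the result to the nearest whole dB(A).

98 dB(A)

Incoherent sources combine by intensity addition: L_total = 10·log₁₀(Σ 10^(L_i/10)).
Σ 10^(L/10) = 10^(87.3/10) + 10^(97.0/10) + 10^(81.8/10) + 10^(81.4/10) = 5.838e+09.
L_total = 10·log₁₀(5.838e+09) = 97.66 dB(A).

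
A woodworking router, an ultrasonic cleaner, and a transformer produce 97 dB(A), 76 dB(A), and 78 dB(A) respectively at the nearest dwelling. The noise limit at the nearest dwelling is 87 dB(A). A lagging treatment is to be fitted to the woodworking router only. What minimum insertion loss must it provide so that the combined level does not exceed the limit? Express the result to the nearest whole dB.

Everything except the woodworking router sums to 10^(76/10) + 10^(78/10) = 1.029e+08 in linear terms, 80.12 dB(A).
To meet 87 dB(A) overall, the treated woodworking router may contribute at most 10^(87/10) − 1.029e+08 = 3.983e+08, i.e. 86.00 dB(A).
Required insertion loss = 97 − 86.00 = 11.00 dB.

11 dB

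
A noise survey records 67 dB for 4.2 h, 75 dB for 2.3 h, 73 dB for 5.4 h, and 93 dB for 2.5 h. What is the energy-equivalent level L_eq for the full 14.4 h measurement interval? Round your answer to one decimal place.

85.6 dB

The energy average is taken in the linear domain: L_eq = 10·log₁₀[(Σ tᵢ·10^(Lᵢ/10))/T], T = 14.4 h.
Σ tᵢ·10^(Lᵢ/10) = 4.2·10^(67/10) + 2.3·10^(75/10) + 5.4·10^(73/10) + 2.5·10^(93/10) = 5.190e+09.
L_eq = 10·log₁₀(5.190e+09/14.4) = 85.57 dB.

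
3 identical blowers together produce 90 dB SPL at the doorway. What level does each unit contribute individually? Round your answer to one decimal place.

85.2 dB SPL

Dividing the total intensity by 3 lowers the level by 10·log₁₀ 3 = 4.771 dB: L₁ = 90 − 4.771.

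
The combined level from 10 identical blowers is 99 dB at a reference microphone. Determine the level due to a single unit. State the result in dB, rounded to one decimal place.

10 equal contributions raise the level by 10·log₁₀ 10 = 10.000 dB, so each unit alone gives 99 − 10.000.

89.0 dB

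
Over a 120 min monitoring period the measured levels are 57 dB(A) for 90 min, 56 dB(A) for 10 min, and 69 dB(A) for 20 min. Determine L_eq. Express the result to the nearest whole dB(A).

62 dB(A)

The energy average is taken in the linear domain: L_eq = 10·log₁₀[(Σ tᵢ·10^(Lᵢ/10))/T], T = 120 min.
Σ tᵢ·10^(Lᵢ/10) = 90·10^(57/10) + 10·10^(56/10) + 20·10^(69/10) = 2.080e+08.
L_eq = 10·log₁₀(2.080e+08/120) = 62.39 dB(A).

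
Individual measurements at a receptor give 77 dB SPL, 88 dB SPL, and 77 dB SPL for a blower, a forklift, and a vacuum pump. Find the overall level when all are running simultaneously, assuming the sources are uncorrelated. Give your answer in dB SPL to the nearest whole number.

Incoherent sources combine by intensity addition: L_total = 10·log₁₀(Σ 10^(L_i/10)).
Σ 10^(L/10) = 10^(77/10) + 10^(88/10) + 10^(77/10) = 7.312e+08.
L_total = 10·log₁₀(7.312e+08) = 88.64 dB SPL.

89 dB SPL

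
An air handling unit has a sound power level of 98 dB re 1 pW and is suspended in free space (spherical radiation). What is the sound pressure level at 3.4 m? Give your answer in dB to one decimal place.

76.4 dB

Free-field spherical radiation: L_p = L_w − 10·log₁₀(4π·r²), r = 3.4 m.
4π·r² = 145.3 m², 10·log₁₀ of that is 21.622 dB.
L_p = 98 − 21.622 = 76.38 dB.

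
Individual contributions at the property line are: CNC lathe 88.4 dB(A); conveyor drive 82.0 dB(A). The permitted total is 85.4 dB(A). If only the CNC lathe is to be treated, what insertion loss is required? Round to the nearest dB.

6 dB

The untreated sources together contribute 10^(82.0/10) = 1.585e+08, i.e. 82.00 dB(A).
To meet 85.4 dB(A) overall, the treated CNC lathe may contribute at most 10^(85.4/10) − 1.585e+08 = 1.882e+08, i.e. 82.75 dB(A).
So the CNC lathe must be reduced from 88.4 to 82.75 dB(A): IL = 5.65 dB.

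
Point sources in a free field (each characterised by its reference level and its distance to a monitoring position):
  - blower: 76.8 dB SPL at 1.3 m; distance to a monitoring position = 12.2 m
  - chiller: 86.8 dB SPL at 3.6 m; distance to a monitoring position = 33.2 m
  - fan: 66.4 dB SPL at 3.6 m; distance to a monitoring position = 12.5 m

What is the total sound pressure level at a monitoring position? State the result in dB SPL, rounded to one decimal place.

Apply inverse-square spreading to bring every level to the receiver, then sum 10^(L/10).
blower: 76.8 − 20·log₁₀(12.2/1.3) = 76.8 − 19.45 = 57.35 dB SPL.
chiller: 86.8 − 20·log₁₀(33.2/3.6) = 86.8 − 19.30 = 67.50 dB SPL.
fan: 66.4 − 20·log₁₀(12.5/3.6) = 66.4 − 10.81 = 55.59 dB SPL.
Σ 10^(L/10) = 6.533e+06 → L_total = 10·log₁₀(6.533e+06) = 68.15 dB SPL.

68.2 dB SPL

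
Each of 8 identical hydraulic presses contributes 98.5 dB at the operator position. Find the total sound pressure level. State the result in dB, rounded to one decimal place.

107.5 dB

N identical incoherent sources raise the level by 10·log₁₀ N.
L_total = 98.5 + 10·log₁₀(8) = 98.5 + 9.031 = 107.53 dB.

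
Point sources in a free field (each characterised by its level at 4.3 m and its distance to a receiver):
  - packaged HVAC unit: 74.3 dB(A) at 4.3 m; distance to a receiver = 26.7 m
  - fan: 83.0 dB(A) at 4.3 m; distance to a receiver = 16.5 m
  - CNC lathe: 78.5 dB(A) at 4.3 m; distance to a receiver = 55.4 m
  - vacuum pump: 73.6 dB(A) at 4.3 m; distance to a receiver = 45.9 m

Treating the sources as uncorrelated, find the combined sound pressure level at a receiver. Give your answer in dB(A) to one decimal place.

71.7 dB(A)

Apply inverse-square spreading to bring every level to the receiver, then sum 10^(L/10).
packaged HVAC unit: 74.3 − 20·log₁₀(26.7/4.3) = 74.3 − 15.86 = 58.44 dB(A).
fan: 83.0 − 20·log₁₀(16.5/4.3) = 83.0 − 11.68 = 71.32 dB(A).
CNC lathe: 78.5 − 20·log₁₀(55.4/4.3) = 78.5 − 22.20 = 56.30 dB(A).
vacuum pump: 73.6 − 20·log₁₀(45.9/4.3) = 73.6 − 20.57 = 53.03 dB(A).
Σ 10^(L/10) = 1.488e+07 → L_total = 10·log₁₀(1.488e+07) = 71.73 dB(A).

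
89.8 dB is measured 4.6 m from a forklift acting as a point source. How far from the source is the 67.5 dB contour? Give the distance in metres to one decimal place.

For a point source L₁ − L₂ = 20·log₁₀(r₂/r₁), so r₂ = r₁·10^((L₁−L₂)/20).
r₂ = 4.6·10^((89.8−67.5)/20) = 4.6·10^(22.3/20) = 59.95 m.

59.9 m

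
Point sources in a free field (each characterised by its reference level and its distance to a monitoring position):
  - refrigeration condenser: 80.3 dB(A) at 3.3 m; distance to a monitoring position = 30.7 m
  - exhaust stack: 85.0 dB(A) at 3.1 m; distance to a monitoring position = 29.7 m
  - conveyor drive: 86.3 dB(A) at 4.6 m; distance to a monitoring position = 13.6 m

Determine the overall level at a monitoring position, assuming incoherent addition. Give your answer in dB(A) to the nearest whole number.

Apply inverse-square spreading to bring every level to the receiver, then sum 10^(L/10).
refrigeration condenser: 80.3 − 20·log₁₀(30.7/3.3) = 80.3 − 19.37 = 60.93 dB(A).
exhaust stack: 85.0 − 20·log₁₀(29.7/3.1) = 85.0 − 19.63 = 65.37 dB(A).
conveyor drive: 86.3 − 20·log₁₀(13.6/4.6) = 86.3 − 9.42 = 76.88 dB(A).
Σ 10^(L/10) = 5.349e+07 → L_total = 10·log₁₀(5.349e+07) = 77.28 dB(A).

77 dB(A)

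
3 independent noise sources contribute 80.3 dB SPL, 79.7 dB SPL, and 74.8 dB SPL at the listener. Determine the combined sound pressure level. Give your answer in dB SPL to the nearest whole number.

84 dB SPL

For uncorrelated sources the intensities add, so convert each level to linear form, sum, and take 10·log₁₀ of the total.
Σ 10^(L/10) = 10^(80.3/10) + 10^(79.7/10) + 10^(74.8/10) = 2.307e+08.
L_total = 10·log₁₀(2.307e+08) = 83.63 dB SPL.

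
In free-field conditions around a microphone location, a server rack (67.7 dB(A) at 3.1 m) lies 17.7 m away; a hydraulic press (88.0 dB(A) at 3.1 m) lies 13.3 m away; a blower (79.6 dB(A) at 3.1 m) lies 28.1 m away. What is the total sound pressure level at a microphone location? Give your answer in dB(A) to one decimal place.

First find each source's level at the receiver (point-source: −20·log₁₀(r/r_ref)), then combine on an intensity basis.
server rack: 67.7 − 20·log₁₀(17.7/3.1) = 67.7 − 15.13 = 52.57 dB(A).
hydraulic press: 88.0 − 20·log₁₀(13.3/3.1) = 88.0 − 12.65 = 75.35 dB(A).
blower: 79.6 − 20·log₁₀(28.1/3.1) = 79.6 − 19.15 = 60.45 dB(A).
Σ 10^(L/10) = 3.557e+07 → L_total = 10·log₁₀(3.557e+07) = 75.51 dB(A).

75.5 dB(A)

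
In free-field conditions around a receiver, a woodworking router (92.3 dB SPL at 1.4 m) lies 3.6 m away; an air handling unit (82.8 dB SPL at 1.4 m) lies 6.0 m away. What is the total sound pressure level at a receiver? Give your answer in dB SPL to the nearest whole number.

Apply inverse-square spreading to bring every level to the receiver, then sum 10^(L/10).
woodworking router: 92.3 − 20·log₁₀(3.6/1.4) = 92.3 − 8.20 = 84.10 dB SPL.
air handling unit: 82.8 − 20·log₁₀(6.0/1.4) = 82.8 − 12.64 = 70.16 dB SPL.
Σ 10^(L/10) = 2.672e+08 → L_total = 10·log₁₀(2.672e+08) = 84.27 dB SPL.

84 dB SPL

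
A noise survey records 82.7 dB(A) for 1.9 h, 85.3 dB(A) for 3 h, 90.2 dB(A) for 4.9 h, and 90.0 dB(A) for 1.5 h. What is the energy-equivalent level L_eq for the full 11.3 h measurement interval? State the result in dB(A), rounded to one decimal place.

L_eq = 10·log₁₀[(1/T)·Σ tᵢ·10^(Lᵢ/10)] with T = 11.3 h.
Σ tᵢ·10^(Lᵢ/10) = 1.9·10^(82.7/10) + 3·10^(85.3/10) + 4.9·10^(90.2/10) + 1.5·10^(90.0/10) = 8.001e+09.
L_eq = 10·log₁₀(8.001e+09/11.3) = 88.50 dB(A).

88.5 dB(A)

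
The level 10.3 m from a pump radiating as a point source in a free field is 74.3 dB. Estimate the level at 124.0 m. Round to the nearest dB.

For a point source, L₂ = L₁ − 20·log₁₀(r₂/r₁).
L₂ = 74.3 − 20·log₁₀(124.0/10.3) = 74.3 − 21.612 = 52.69 dB.

53 dB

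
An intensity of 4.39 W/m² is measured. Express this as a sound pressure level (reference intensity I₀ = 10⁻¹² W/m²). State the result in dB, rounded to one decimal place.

I/I₀ = 4.39/10⁻¹² = 4.39×10^12, and L = 10·log₁₀(I/I₀).
L = 10·(0.6425 + 12) = 126.42 dB.

126.4 dB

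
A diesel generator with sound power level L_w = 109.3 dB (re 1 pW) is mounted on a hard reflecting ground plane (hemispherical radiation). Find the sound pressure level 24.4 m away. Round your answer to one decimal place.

73.6 dB

The power spreads over a hemisphere of area 2π·r², so L_p = L_w − 10·log₁₀(2π·r²).
2π·r² = 3741 m², 10·log₁₀ of that is 35.730 dB.
L_p = 109.3 − 35.730 = 73.57 dB.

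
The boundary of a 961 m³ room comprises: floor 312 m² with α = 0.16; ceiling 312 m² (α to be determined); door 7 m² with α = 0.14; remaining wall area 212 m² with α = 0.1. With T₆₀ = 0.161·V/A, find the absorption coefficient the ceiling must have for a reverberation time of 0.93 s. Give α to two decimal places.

0.30

From T₆₀ = 0.161·V/A, the target T₆₀ = 0.93 s needs A = 0.161·961/0.93 = 166.37 m².
Absorption from the other surfaces = 312·0.16 + 7·0.14 + 212·0.1 = 72.10 m², so the ceiling must supply 94.27 m² over 312 m².
α = 94.27/312 = 0.302.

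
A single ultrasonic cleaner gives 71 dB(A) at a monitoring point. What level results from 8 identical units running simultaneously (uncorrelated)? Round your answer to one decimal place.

80.0 dB(A)

N identical incoherent sources raise the level by 10·log₁₀ N.
L_total = 71 + 10·log₁₀(8) = 71 + 9.031 = 80.03 dB(A).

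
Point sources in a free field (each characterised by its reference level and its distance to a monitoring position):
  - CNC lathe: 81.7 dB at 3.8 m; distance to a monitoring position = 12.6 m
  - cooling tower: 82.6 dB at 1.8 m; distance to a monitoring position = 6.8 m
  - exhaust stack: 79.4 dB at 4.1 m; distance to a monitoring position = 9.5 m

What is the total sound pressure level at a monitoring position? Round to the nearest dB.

76 dB

Propagate each source to the receiver with L = L_ref − 20·log₁₀(r/r_ref), then add intensities.
CNC lathe: 81.7 − 20·log₁₀(12.6/3.8) = 81.7 − 10.41 = 71.29 dB.
cooling tower: 82.6 − 20·log₁₀(6.8/1.8) = 82.6 − 11.54 = 71.06 dB.
exhaust stack: 79.4 − 20·log₁₀(9.5/4.1) = 79.4 − 7.30 = 72.10 dB.
Σ 10^(L/10) = 4.243e+07 → L_total = 10·log₁₀(4.243e+07) = 76.28 dB.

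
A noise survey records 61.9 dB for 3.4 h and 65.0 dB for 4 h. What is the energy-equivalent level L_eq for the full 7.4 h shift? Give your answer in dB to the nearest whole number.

64 dB

L_eq = 10·log₁₀[(1/T)·Σ tᵢ·10^(Lᵢ/10)] with T = 7.4 h.
Σ tᵢ·10^(Lᵢ/10) = 3.4·10^(61.9/10) + 4·10^(65.0/10) = 1.792e+07.
L_eq = 10·log₁₀(1.792e+07/7.4) = 63.84 dB.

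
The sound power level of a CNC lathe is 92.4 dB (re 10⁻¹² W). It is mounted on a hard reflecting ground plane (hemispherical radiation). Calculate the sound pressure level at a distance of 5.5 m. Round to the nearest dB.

70 dB

L_p = L_w − 10·log₁₀(2π·r²) with r = 5.5 m.
2π·r² = 190.1 m², 10·log₁₀ of that is 22.789 dB.
L_p = 92.4 − 22.789 = 69.61 dB.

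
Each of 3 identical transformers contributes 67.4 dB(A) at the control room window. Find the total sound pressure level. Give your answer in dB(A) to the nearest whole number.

72 dB(A)

With 3 equal, uncorrelated contributions the intensity is 3× that of one unit, giving a rise of 10·log₁₀ 3.
L_total = 67.4 + 10·log₁₀(3) = 67.4 + 4.771 = 72.17 dB(A).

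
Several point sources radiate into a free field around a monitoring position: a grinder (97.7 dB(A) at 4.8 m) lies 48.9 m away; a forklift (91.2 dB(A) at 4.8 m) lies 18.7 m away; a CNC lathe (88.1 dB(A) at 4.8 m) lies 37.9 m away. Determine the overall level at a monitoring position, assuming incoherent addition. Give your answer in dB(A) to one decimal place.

First find each source's level at the receiver (point-source: −20·log₁₀(r/r_ref)), then combine on an intensity basis.
grinder: 97.7 − 20·log₁₀(48.9/4.8) = 97.7 − 20.16 = 77.54 dB(A).
forklift: 91.2 − 20·log₁₀(18.7/4.8) = 91.2 − 11.81 = 79.39 dB(A).
CNC lathe: 88.1 − 20·log₁₀(37.9/4.8) = 88.1 − 17.95 = 70.15 dB(A).
Σ 10^(L/10) = 1.539e+08 → L_total = 10·log₁₀(1.539e+08) = 81.87 dB(A).

81.9 dB(A)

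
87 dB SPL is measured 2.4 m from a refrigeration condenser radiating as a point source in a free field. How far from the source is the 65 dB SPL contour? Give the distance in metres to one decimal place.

30.2 m

Point-source spreading drops the level by 20·log₁₀(r₂/r₁); inverting, r₂/r₁ = 10^(ΔL/20).
r₂ = 2.4·10^((87−65)/20) = 2.4·10^(22.0/20) = 30.21 m.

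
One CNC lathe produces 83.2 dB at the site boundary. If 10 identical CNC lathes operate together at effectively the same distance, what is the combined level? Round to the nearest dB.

93 dB

N identical incoherent sources raise the level by 10·log₁₀ N.
L_total = 83.2 + 10·log₁₀(10) = 83.2 + 10.000 = 93.20 dB.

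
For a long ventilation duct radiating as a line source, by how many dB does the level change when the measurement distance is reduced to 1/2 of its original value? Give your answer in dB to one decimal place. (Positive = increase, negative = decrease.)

+3.0 dB

With cylindrical spreading the level changes by −10·log₁₀(r₂/r₁).
ΔL = −10·log₁₀(0.5) = +3.01 dB.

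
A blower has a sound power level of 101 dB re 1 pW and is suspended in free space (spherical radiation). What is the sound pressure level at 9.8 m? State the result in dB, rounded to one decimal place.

Free-field spherical radiation: L_p = L_w − 10·log₁₀(4π·r²), r = 9.8 m.
4π·r² = 1207 m², 10·log₁₀ of that is 30.817 dB.
L_p = 101 − 30.817 = 70.18 dB.

70.2 dB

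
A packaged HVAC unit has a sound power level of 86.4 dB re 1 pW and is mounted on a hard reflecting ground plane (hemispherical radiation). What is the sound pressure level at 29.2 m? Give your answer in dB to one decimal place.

49.1 dB

L_p = L_w − 10·log₁₀(2π·r²) with r = 29.2 m.
2π·r² = 5357 m², 10·log₁₀ of that is 37.289 dB.
L_p = 86.4 − 37.289 = 49.11 dB.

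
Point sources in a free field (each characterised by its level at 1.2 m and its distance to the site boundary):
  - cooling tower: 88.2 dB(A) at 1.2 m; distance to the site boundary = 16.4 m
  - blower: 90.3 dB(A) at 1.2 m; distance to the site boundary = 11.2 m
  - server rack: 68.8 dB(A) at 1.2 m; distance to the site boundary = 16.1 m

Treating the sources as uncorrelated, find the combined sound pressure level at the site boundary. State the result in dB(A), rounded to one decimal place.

72.0 dB(A)

Apply inverse-square spreading to bring every level to the receiver, then sum 10^(L/10).
cooling tower: 88.2 − 20·log₁₀(16.4/1.2) = 88.2 − 22.71 = 65.49 dB(A).
blower: 90.3 − 20·log₁₀(11.2/1.2) = 90.3 − 19.40 = 70.90 dB(A).
server rack: 68.8 − 20·log₁₀(16.1/1.2) = 68.8 − 22.55 = 46.25 dB(A).
Σ 10^(L/10) = 1.588e+07 → L_total = 10·log₁₀(1.588e+07) = 72.01 dB(A).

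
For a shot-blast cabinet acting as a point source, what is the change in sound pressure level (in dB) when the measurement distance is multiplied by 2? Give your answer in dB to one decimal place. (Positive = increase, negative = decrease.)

With spherical spreading the level changes by −20·log₁₀(r₂/r₁).
ΔL = −20·log₁₀(2) = -6.02 dB.

-6.0 dB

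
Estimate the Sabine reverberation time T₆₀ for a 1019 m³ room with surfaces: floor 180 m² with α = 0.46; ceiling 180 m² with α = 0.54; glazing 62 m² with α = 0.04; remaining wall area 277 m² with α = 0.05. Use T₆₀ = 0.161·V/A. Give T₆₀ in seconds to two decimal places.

0.84 s

Summing Sᵢαᵢ: 180·0.46 + 180·0.54 + 62·0.04 + 277·0.05 = 196.33 m².
T₆₀ = 0.161 × 1019 / 196.33 = 0.836 s.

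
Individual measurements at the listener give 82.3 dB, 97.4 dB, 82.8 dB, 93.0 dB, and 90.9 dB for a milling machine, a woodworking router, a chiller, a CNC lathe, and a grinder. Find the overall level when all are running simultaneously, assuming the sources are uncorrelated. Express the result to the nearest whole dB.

100 dB

Incoherent sources combine by intensity addition: L_total = 10·log₁₀(Σ 10^(L_i/10)).
Σ 10^(L/10) = 10^(82.3/10) + 10^(97.4/10) + 10^(82.8/10) + 10^(93.0/10) + 10^(90.9/10) = 9.081e+09.
L_total = 10·log₁₀(9.081e+09) = 99.58 dB.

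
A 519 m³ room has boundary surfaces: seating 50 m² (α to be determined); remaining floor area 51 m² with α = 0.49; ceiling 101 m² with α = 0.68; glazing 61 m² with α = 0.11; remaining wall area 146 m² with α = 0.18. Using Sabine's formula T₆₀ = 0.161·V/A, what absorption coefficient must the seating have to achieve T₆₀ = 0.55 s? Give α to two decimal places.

0.51

From T₆₀ = 0.161·V/A, the target T₆₀ = 0.55 s needs A = 0.161·519/0.55 = 151.93 m².
Absorption from the other surfaces = 51·0.49 + 101·0.68 + 61·0.11 + 146·0.18 = 126.66 m², so the seating must supply 25.27 m² over 50 m².
α = 25.27/50 = 0.505.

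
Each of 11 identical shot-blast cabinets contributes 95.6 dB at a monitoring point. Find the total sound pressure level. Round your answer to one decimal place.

106.0 dB

N identical incoherent sources raise the level by 10·log₁₀ N.
L_total = 95.6 + 10·log₁₀(11) = 95.6 + 10.414 = 106.01 dB.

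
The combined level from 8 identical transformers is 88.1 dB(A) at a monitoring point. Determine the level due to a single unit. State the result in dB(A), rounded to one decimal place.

79.1 dB(A)

For N identical incoherent sources L_total = L₁ + 10·log₁₀ N, so L₁ = 88.1 − 10·log₁₀(8) = 88.1 − 9.031.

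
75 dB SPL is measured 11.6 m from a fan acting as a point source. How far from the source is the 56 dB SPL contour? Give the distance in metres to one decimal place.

103.4 m

The 19.0 dB drop corresponds to a distance ratio of 10^(19.0/20) for a point source.
r₂ = 11.6·10^((75−56)/20) = 11.6·10^(19.0/20) = 103.39 m.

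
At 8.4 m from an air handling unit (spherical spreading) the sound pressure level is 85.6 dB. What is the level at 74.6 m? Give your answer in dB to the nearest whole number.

67 dB

Spherical spreading from a point source gives a 20·log₁₀(r₂/r₁) drop.
L₂ = 85.6 − 20·log₁₀(74.6/8.4) = 85.6 − 18.969 = 66.63 dB.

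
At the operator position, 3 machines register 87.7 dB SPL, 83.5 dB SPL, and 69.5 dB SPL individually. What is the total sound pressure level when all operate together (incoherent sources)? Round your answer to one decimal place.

89.1 dB SPL

For uncorrelated sources the intensities add, so convert each level to linear form, sum, and take 10·log₁₀ of the total.
Σ 10^(L/10) = 10^(87.7/10) + 10^(83.5/10) + 10^(69.5/10) = 8.216e+08.
L_total = 10·log₁₀(8.216e+08) = 89.15 dB SPL.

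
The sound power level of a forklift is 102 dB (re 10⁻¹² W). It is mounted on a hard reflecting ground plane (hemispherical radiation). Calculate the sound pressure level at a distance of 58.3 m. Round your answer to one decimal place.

L_p = L_w − 10·log₁₀(2π·r²) with r = 58.3 m.
2π·r² = 2.136e+04 m², 10·log₁₀ of that is 43.295 dB.
L_p = 102 − 43.295 = 58.70 dB.

58.7 dB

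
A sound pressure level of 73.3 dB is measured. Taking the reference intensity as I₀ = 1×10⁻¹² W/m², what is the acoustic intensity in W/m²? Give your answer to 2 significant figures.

2.1e-05 W/m²

L = 10·log₁₀(I/I₀) ⇒ I = I₀·10^(L/10) = 10⁻¹² × 10^7.33.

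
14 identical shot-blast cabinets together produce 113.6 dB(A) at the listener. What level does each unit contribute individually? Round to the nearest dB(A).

For N identical incoherent sources L_total = L₁ + 10·log₁₀ N, so L₁ = 113.6 − 10·log₁₀(14) = 113.6 − 11.461.

102 dB(A)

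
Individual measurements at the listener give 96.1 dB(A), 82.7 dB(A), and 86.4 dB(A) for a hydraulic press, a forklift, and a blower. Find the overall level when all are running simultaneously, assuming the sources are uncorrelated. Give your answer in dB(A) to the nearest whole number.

97 dB(A)

For uncorrelated sources the intensities add, so convert each level to linear form, sum, and take 10·log₁₀ of the total.
Σ 10^(L/10) = 10^(96.1/10) + 10^(82.7/10) + 10^(86.4/10) = 4.697e+09.
L_total = 10·log₁₀(4.697e+09) = 96.72 dB(A).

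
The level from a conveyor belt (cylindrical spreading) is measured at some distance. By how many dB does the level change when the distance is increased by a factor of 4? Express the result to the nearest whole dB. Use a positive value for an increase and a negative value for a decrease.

-6 dB

Line-source spreading: ΔL = −10·log₁₀(r₂/r₁).
ΔL = −10·log₁₀(4) = -6.02 dB.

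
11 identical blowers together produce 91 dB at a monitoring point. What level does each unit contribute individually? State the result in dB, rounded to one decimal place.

80.6 dB

Dividing the total intensity by 11 lowers the level by 10·log₁₀ 11 = 10.414 dB: L₁ = 91 − 10.414.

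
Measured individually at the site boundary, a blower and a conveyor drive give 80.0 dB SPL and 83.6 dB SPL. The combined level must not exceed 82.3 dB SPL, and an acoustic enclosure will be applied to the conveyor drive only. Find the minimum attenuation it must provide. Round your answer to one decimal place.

The untreated sources together contribute 10^(80.0/10) = 1.000e+08, i.e. 80.00 dB SPL.
The limit corresponds to 10^(82.3/10) = 1.698e+08; subtracting the fixed part leaves 6.982e+07 for the conveyor drive, i.e. 78.44 dB SPL.
So the conveyor drive must be reduced from 83.6 to 78.44 dB SPL: IL = 5.16 dB.

5.2 dB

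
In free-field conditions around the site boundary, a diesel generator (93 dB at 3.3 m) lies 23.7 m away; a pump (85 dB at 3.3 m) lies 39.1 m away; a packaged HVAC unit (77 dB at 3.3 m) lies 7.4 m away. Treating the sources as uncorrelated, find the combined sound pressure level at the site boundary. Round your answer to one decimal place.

77.1 dB

Propagate each source to the receiver with L = L_ref − 20·log₁₀(r/r_ref), then add intensities.
diesel generator: 93 − 20·log₁₀(23.7/3.3) = 93 − 17.12 = 75.88 dB.
pump: 85 − 20·log₁₀(39.1/3.3) = 85 − 21.47 = 63.53 dB.
packaged HVAC unit: 77 − 20·log₁₀(7.4/3.3) = 77 − 7.01 = 69.99 dB.
Σ 10^(L/10) = 5.090e+07 → L_total = 10·log₁₀(5.090e+07) = 77.07 dB.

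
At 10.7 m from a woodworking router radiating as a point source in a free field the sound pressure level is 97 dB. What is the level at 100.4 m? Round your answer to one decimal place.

Spherical spreading from a point source gives a 20·log₁₀(r₂/r₁) drop.
L₂ = 97 − 20·log₁₀(100.4/10.7) = 97 − 19.447 = 77.55 dB.

77.6 dB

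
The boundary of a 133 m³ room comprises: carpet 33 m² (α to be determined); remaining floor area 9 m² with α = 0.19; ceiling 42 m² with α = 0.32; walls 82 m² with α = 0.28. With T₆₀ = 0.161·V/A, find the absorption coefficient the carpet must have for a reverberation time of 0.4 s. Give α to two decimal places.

From T₆₀ = 0.161·V/A, the target T₆₀ = 0.4 s needs A = 0.161·133/0.4 = 53.53 m².
Absorption from the other surfaces = 9·0.19 + 42·0.32 + 82·0.28 = 38.11 m², so the carpet must supply 15.42 m² over 33 m².
α = 15.42/33 = 0.467.

0.47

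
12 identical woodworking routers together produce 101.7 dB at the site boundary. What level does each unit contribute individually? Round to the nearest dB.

Dividing the total intensity by 12 lowers the level by 10·log₁₀ 12 = 10.792 dB: L₁ = 101.7 − 10.792.

91 dB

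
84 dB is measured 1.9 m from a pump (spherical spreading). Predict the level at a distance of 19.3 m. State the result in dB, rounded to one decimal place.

Spherical spreading from a point source gives a 20·log₁₀(r₂/r₁) drop.
L₂ = 84 − 20·log₁₀(19.3/1.9) = 84 − 20.136 = 63.86 dB.

63.9 dB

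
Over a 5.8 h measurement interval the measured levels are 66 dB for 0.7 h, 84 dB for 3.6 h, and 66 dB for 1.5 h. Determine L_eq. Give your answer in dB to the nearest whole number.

L_eq = 10·log₁₀[(1/T)·Σ tᵢ·10^(Lᵢ/10)] with T = 5.8 h.
Σ tᵢ·10^(Lᵢ/10) = 0.7·10^(66/10) + 3.6·10^(84/10) + 1.5·10^(66/10) = 9.130e+08.
L_eq = 10·log₁₀(9.130e+08/5.8) = 81.97 dB.

82 dB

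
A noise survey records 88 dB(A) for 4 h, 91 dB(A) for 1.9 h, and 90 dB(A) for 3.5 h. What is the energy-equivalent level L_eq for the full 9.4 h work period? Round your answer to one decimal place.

L_eq = 10·log₁₀[(1/T)·Σ tᵢ·10^(Lᵢ/10)] with T = 9.4 h.
Σ tᵢ·10^(Lᵢ/10) = 4·10^(88/10) + 1.9·10^(91/10) + 3.5·10^(90/10) = 8.416e+09.
L_eq = 10·log₁₀(8.416e+09/9.4) = 89.52 dB(A).

89.5 dB(A)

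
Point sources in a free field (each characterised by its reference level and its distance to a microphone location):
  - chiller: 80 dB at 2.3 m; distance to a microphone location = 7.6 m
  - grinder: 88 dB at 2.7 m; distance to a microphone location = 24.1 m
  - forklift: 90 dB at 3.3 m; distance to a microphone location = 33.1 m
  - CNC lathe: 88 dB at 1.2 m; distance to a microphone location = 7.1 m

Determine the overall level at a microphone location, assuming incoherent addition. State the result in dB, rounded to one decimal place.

First find each source's level at the receiver (point-source: −20·log₁₀(r/r_ref)), then combine on an intensity basis.
chiller: 80 − 20·log₁₀(7.6/2.3) = 80 − 10.38 = 69.62 dB.
grinder: 88 − 20·log₁₀(24.1/2.7) = 88 − 19.01 = 68.99 dB.
forklift: 90 − 20·log₁₀(33.1/3.3) = 90 − 20.03 = 69.97 dB.
CNC lathe: 88 − 20·log₁₀(7.1/1.2) = 88 − 15.44 = 72.56 dB.
Σ 10^(L/10) = 4.504e+07 → L_total = 10·log₁₀(4.504e+07) = 76.54 dB.

76.5 dB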